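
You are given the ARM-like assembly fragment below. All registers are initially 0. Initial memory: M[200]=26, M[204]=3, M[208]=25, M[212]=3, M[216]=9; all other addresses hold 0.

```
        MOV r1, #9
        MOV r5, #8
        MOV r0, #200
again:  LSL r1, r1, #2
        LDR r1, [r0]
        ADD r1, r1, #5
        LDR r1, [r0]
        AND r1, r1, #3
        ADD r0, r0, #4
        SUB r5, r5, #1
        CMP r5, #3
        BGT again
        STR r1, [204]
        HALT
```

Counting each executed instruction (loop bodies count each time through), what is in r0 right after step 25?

208

MOV r1, #9 → r1=9
MOV r5, #8 → r5=8
MOV r0, #200 → r0=200
LSL r1, r1, #2 → r1=9<<2=36
LDR r1, [r0] → r1=M[200]=26
ADD r1, r1, #5 → r1=26+5=31
LDR r1, [r0] → r1=M[200]=26
AND r1, r1, #3 → r1=26&3=2
ADD r0, r0, #4 → r0=200+4=204
SUB r5, r5, #1 → r5=8-1=7
CMP r5, #3  (cmp 7,3)
BGT again: taken
LSL r1, r1, #2 → r1=2<<2=8
LDR r1, [r0] → r1=M[204]=3
ADD r1, r1, #5 → r1=3+5=8
LDR r1, [r0] → r1=M[204]=3
AND r1, r1, #3 → r1=3&3=3
ADD r0, r0, #4 → r0=204+4=208
SUB r5, r5, #1 → r5=7-1=6
CMP r5, #3  (cmp 6,3)
BGT again: taken
LSL r1, r1, #2 → r1=3<<2=12
LDR r1, [r0] → r1=M[208]=25
ADD r1, r1, #5 → r1=25+5=30
LDR r1, [r0] → r1=M[208]=25
After step 25: r0 = 208.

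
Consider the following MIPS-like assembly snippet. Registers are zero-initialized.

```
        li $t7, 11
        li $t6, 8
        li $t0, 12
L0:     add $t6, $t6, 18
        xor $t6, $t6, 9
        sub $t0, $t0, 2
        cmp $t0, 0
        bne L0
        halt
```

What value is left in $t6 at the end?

li $t7, 11 → $t7=11
li $t6, 8 → $t6=8
li $t0, 12 → $t0=12
add $t6, $t6, 18 → $t6=8+18=26
xor $t6, $t6, 9 → $t6=26^9=19
sub $t0, $t0, 2 → $t0=12-2=10
cmp $t0, 0  (cmp 10,0)
bne L0: taken
add $t6, $t6, 18 → $t6=19+18=37
xor $t6, $t6, 9 → $t6=37^9=44
sub $t0, $t0, 2 → $t0=10-2=8
cmp $t0, 0  (cmp 8,0)
bne L0: taken
add $t6, $t6, 18 → $t6=44+18=62
xor $t6, $t6, 9 → $t6=62^9=55
sub $t0, $t0, 2 → $t0=8-2=6
cmp $t0, 0  (cmp 6,0)
bne L0: taken
add $t6, $t6, 18 → $t6=55+18=73
xor $t6, $t6, 9 → $t6=73^9=64
sub $t0, $t0, 2 → $t0=6-2=4
cmp $t0, 0  (cmp 4,0)
bne L0: taken
add $t6, $t6, 18 → $t6=64+18=82
xor $t6, $t6, 9 → $t6=82^9=91
sub $t0, $t0, 2 → $t0=4-2=2
cmp $t0, 0  (cmp 2,0)
bne L0: taken
add $t6, $t6, 18 → $t6=91+18=109
xor $t6, $t6, 9 → $t6=109^9=100
sub $t0, $t0, 2 → $t0=2-2=0
cmp $t0, 0  (cmp 0,0)
bne L0: not taken
halt.

100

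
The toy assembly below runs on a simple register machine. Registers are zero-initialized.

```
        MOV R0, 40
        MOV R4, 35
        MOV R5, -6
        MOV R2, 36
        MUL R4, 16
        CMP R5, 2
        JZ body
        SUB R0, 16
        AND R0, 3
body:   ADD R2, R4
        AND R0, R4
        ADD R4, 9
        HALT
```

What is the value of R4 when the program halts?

569

after MOV R0, 40: R0=40
after MOV R4, 35: R4=35
after MOV R5, -6: R5=-6
after MOV R2, 36: R2=36
after MUL R4, 16: R4=35*16=560
CMP R5, 2  (cmp -6,2)
JZ body: not taken
after SUB R0, 16: R0=40-16=24
after AND R0, 3: R0=24&3=0
after ADD R2, R4: R2=36+560=596
after AND R0, R4: R0=0&560=0
after ADD R4, 9: R4=560+9=569
halt.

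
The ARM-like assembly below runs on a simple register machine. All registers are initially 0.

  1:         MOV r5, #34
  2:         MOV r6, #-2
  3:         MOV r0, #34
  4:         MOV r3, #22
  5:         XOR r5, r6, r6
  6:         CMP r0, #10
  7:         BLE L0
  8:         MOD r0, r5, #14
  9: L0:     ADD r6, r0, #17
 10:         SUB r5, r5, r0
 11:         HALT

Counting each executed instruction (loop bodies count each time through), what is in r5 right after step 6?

0

after MOV r5, #34: r5=34
after MOV r6, #-2: r6=-2
after MOV r0, #34: r0=34
after MOV r3, #22: r3=22
after XOR r5, r6, r6: r5=(-2)^(-2)=0
CMP r0, #10  (cmp 34,10)
After step 6: r5 = 0.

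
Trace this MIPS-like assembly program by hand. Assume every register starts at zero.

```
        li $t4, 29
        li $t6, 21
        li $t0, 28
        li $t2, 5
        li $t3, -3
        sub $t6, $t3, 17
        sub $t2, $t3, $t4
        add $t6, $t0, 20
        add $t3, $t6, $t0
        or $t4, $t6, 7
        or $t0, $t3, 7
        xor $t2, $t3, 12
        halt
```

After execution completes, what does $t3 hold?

li $t4, 29 → $t4=29
li $t6, 21 → $t6=21
li $t0, 28 → $t0=28
li $t2, 5 → $t2=5
li $t3, -3 → $t3=-3
sub $t6, $t3, 17 → $t6=(-3)-17=-20
sub $t2, $t3, $t4 → $t2=(-3)-29=-32
add $t6, $t0, 20 → $t6=28+20=48
add $t3, $t6, $t0 → $t3=48+28=76
or $t4, $t6, 7 → $t4=48|7=55
or $t0, $t3, 7 → $t0=76|7=79
xor $t2, $t3, 12 → $t2=76^12=64
halt.

76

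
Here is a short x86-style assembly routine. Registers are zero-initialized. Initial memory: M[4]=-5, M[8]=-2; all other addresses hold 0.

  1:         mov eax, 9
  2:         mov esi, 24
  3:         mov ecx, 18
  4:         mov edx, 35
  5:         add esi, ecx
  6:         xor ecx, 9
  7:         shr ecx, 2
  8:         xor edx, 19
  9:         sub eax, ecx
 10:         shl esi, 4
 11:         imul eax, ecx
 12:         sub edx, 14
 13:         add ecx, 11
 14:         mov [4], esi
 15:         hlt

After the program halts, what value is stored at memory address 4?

after mov eax, 9: eax=9
after mov esi, 24: esi=24
after mov ecx, 18: ecx=18
after mov edx, 35: edx=35
after add esi, ecx: esi=24+18=42
after xor ecx, 9: ecx=18^9=27
after shr ecx, 2: ecx=27>>2=6
after xor edx, 19: edx=35^19=48
after sub eax, ecx: eax=9-6=3
after shl esi, 4: esi=42<<4=672
after imul eax, ecx: eax=3*6=18
after sub edx, 14: edx=48-14=34
after add ecx, 11: ecx=6+11=17
mov [4], esi → M[4]=672
halt.

672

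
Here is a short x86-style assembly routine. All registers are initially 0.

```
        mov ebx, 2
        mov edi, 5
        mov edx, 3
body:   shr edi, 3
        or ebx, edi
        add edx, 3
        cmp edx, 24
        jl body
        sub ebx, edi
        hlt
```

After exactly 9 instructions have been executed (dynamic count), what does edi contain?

after mov ebx, 2: ebx=2
after mov edi, 5: edi=5
after mov edx, 3: edx=3
after shr edi, 3: edi=5>>3=0
after or ebx, edi: ebx=2|0=2
after add edx, 3: edx=3+3=6
cmp edx, 24  (cmp 6,24)
jl body: taken
after shr edi, 3: edi=0>>3=0
After step 9: edi = 0.

0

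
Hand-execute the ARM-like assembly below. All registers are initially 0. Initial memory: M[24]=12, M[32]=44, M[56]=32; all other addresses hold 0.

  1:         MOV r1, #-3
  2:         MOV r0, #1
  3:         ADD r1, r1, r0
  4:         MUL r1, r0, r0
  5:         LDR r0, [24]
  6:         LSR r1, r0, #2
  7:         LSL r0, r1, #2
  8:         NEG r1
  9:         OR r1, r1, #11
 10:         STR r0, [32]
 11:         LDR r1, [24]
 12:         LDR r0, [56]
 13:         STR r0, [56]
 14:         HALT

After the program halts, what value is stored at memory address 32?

r1=-3
r0=1
r1=(-3)+1=-2
r1=1*1=1
r0=M[24]=12
r1=12>>2=3
r0=3<<2=12
r1=-(3)=-3
r1=(-3)|11=-1
STR r0, [32] → M[32]=12
r1=M[24]=12
r0=M[56]=32
STR r0, [56] → M[56]=32
halt.

12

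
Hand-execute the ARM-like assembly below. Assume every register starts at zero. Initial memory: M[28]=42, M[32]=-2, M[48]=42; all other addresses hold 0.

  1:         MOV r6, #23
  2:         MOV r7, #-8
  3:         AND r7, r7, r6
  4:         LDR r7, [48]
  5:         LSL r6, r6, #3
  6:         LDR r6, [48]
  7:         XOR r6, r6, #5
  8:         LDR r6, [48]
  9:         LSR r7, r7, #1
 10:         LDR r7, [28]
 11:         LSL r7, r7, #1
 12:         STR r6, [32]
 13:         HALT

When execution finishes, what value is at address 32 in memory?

after MOV r6, #23: r6=23
after MOV r7, #-8: r7=-8
after AND r7, r7, r6: r7=(-8)&23=16
after LDR r7, [48]: r7=M[48]=42
after LSL r6, r6, #3: r6=23<<3=184
after LDR r6, [48]: r6=M[48]=42
after XOR r6, r6, #5: r6=42^5=47
after LDR r6, [48]: r6=M[48]=42
after LSR r7, r7, #1: r7=42>>1=21
after LDR r7, [28]: r7=M[28]=42
after LSL r7, r7, #1: r7=42<<1=84
STR r6, [32] → M[32]=42
halt.

42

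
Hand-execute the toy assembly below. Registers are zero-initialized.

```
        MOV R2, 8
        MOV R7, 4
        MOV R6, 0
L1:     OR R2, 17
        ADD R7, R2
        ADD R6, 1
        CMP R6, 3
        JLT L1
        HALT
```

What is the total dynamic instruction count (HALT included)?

19

R2=8
R7=4
R6=0
R2=8|17=25
R7=4+25=29
R6=0+1=1
CMP R6, 3  (cmp 1,3)
JLT L1: taken
R2=25|17=25
R7=29+25=54
R6=1+1=2
CMP R6, 3  (cmp 2,3)
JLT L1: taken
R2=25|17=25
R7=54+25=79
R6=2+1=3
CMP R6, 3  (cmp 3,3)
JLT L1: not taken
halt.
Total executed instructions: 19.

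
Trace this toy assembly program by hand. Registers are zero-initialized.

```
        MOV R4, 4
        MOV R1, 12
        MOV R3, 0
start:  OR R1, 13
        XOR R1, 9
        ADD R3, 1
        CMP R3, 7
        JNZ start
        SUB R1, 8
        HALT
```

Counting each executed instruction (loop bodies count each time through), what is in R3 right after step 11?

2

MOV R4, 4 → R4=4
MOV R1, 12 → R1=12
MOV R3, 0 → R3=0
OR R1, 13 → R1=12|13=13
XOR R1, 9 → R1=13^9=4
ADD R3, 1 → R3=0+1=1
CMP R3, 7  (cmp 1,7)
JNZ start: taken
OR R1, 13 → R1=4|13=13
XOR R1, 9 → R1=13^9=4
ADD R3, 1 → R3=1+1=2
After step 11: R3 = 2.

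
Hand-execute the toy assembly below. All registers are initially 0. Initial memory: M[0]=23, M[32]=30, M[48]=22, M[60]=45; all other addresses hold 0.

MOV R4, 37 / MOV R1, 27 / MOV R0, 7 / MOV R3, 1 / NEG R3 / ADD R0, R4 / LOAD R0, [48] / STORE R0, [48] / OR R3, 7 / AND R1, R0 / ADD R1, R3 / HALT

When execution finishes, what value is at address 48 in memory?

22

R4=37
R1=27
R0=7
R3=1
R3=-(1)=-1
R0=7+37=44
R0=M[48]=22
STORE R0, [48] → M[48]=22
R3=(-1)|7=-1
R1=27&22=18
R1=18+(-1)=17
halt.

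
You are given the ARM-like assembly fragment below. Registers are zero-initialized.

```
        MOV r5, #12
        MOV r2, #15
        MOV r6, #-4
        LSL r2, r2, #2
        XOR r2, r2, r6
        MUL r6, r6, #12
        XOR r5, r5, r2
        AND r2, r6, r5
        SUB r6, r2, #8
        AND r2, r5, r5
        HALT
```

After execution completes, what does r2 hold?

after MOV r5, #12: r5=12
after MOV r2, #15: r2=15
after MOV r6, #-4: r6=-4
after LSL r2, r2, #2: r2=15<<2=60
after XOR r2, r2, r6: r2=60^(-4)=-64
after MUL r6, r6, #12: r6=(-4)*12=-48
after XOR r5, r5, r2: r5=12^(-64)=-52
after AND r2, r6, r5: r2=(-48)&(-52)=-64
after SUB r6, r2, #8: r6=(-64)-8=-72
after AND r2, r5, r5: r2=(-52)&(-52)=-52
halt.

-52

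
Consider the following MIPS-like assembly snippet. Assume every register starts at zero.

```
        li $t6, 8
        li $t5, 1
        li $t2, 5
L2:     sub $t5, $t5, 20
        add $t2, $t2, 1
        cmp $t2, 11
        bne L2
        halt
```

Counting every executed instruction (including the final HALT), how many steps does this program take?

$t6=8
$t5=1
$t2=5
$t5=1-20=-19
$t2=5+1=6
cmp $t2, 11  (cmp 6,11)
bne L2: taken
$t5=(-19)-20=-39
$t2=6+1=7
cmp $t2, 11  (cmp 7,11)
bne L2: taken
$t5=(-39)-20=-59
$t2=7+1=8
cmp $t2, 11  (cmp 8,11)
bne L2: taken
$t5=(-59)-20=-79
$t2=8+1=9
cmp $t2, 11  (cmp 9,11)
bne L2: taken
$t5=(-79)-20=-99
$t2=9+1=10
cmp $t2, 11  (cmp 10,11)
bne L2: taken
$t5=(-99)-20=-119
$t2=10+1=11
cmp $t2, 11  (cmp 11,11)
bne L2: not taken
halt.
Total executed instructions: 28.

28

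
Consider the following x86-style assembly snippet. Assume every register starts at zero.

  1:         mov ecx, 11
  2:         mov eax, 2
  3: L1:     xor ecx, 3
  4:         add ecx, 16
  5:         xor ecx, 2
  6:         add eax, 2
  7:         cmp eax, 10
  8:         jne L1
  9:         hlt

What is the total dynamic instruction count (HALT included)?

27

after mov ecx, 11: ecx=11
after mov eax, 2: eax=2
after xor ecx, 3: ecx=11^3=8
after add ecx, 16: ecx=8+16=24
after xor ecx, 2: ecx=24^2=26
after add eax, 2: eax=2+2=4
cmp eax, 10  (cmp 4,10)
jne L1: taken
after xor ecx, 3: ecx=26^3=25
after add ecx, 16: ecx=25+16=41
after xor ecx, 2: ecx=41^2=43
after add eax, 2: eax=4+2=6
cmp eax, 10  (cmp 6,10)
jne L1: taken
after xor ecx, 3: ecx=43^3=40
after add ecx, 16: ecx=40+16=56
after xor ecx, 2: ecx=56^2=58
after add eax, 2: eax=6+2=8
cmp eax, 10  (cmp 8,10)
jne L1: taken
after xor ecx, 3: ecx=58^3=57
after add ecx, 16: ecx=57+16=73
after xor ecx, 2: ecx=73^2=75
after add eax, 2: eax=8+2=10
cmp eax, 10  (cmp 10,10)
jne L1: not taken
halt.
Total executed instructions: 27.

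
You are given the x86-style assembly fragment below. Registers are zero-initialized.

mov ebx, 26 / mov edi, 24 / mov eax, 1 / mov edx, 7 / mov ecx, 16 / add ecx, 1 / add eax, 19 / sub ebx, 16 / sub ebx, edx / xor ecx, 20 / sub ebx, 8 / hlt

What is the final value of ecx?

mov ebx, 26 → ebx=26
mov edi, 24 → edi=24
mov eax, 1 → eax=1
mov edx, 7 → edx=7
mov ecx, 16 → ecx=16
add ecx, 1 → ecx=16+1=17
add eax, 19 → eax=1+19=20
sub ebx, 16 → ebx=26-16=10
sub ebx, edx → ebx=10-7=3
xor ecx, 20 → ecx=17^20=5
sub ebx, 8 → ebx=3-8=-5
halt.

5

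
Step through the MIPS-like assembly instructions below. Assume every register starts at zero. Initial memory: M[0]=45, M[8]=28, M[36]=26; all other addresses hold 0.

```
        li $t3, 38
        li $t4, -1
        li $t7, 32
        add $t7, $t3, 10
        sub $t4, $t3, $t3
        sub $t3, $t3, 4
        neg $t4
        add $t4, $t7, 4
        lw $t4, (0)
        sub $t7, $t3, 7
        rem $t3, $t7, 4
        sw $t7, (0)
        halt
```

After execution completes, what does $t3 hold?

after li $t3, 38: $t3=38
after li $t4, -1: $t4=-1
after li $t7, 32: $t7=32
after add $t7, $t3, 10: $t7=38+10=48
after sub $t4, $t3, $t3: $t4=38-38=0
after sub $t3, $t3, 4: $t3=38-4=34
after neg $t4: $t4=-(0)=0
after add $t4, $t7, 4: $t4=48+4=52
after lw $t4, (0): $t4=M[0]=45
after sub $t7, $t3, 7: $t7=34-7=27
after rem $t3, $t7, 4: $t3=27%4=3
sw $t7, (0) → M[0]=27
halt.

3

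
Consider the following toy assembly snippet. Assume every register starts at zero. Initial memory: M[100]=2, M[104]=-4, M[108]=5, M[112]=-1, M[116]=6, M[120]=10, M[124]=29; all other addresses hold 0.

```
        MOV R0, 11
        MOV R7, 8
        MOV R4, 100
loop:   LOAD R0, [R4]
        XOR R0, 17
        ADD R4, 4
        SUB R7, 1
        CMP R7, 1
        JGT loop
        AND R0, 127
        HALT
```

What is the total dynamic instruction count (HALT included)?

47

after MOV R0, 11: R0=11
after MOV R7, 8: R7=8
after MOV R4, 100: R4=100
after LOAD R0, [R4]: R0=M[100]=2
after XOR R0, 17: R0=2^17=19
after ADD R4, 4: R4=100+4=104
after SUB R7, 1: R7=8-1=7
CMP R7, 1  (cmp 7,1)
JGT loop: taken
after LOAD R0, [R4]: R0=M[104]=-4
after XOR R0, 17: R0=(-4)^17=-19
after ADD R4, 4: R4=104+4=108
after SUB R7, 1: R7=7-1=6
CMP R7, 1  (cmp 6,1)
JGT loop: taken
after LOAD R0, [R4]: R0=M[108]=5
after XOR R0, 17: R0=5^17=20
after ADD R4, 4: R4=108+4=112
after SUB R7, 1: R7=6-1=5
CMP R7, 1  (cmp 5,1)
JGT loop: taken
after LOAD R0, [R4]: R0=M[112]=-1
after XOR R0, 17: R0=(-1)^17=-18
after ADD R4, 4: R4=112+4=116
after SUB R7, 1: R7=5-1=4
CMP R7, 1  (cmp 4,1)
JGT loop: taken
after LOAD R0, [R4]: R0=M[116]=6
after XOR R0, 17: R0=6^17=23
after ADD R4, 4: R4=116+4=120
after SUB R7, 1: R7=4-1=3
CMP R7, 1  (cmp 3,1)
JGT loop: taken
after LOAD R0, [R4]: R0=M[120]=10
after XOR R0, 17: R0=10^17=27
after ADD R4, 4: R4=120+4=124
after SUB R7, 1: R7=3-1=2
CMP R7, 1  (cmp 2,1)
JGT loop: taken
after LOAD R0, [R4]: R0=M[124]=29
after XOR R0, 17: R0=29^17=12
after ADD R4, 4: R4=124+4=128
after SUB R7, 1: R7=2-1=1
CMP R7, 1  (cmp 1,1)
JGT loop: not taken
after AND R0, 127: R0=12&127=12
halt.
Total executed instructions: 47.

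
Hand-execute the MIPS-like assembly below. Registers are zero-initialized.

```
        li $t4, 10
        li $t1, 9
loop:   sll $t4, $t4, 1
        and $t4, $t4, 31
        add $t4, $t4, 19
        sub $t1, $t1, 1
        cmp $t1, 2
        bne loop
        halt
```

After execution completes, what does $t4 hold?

li $t4, 10 → $t4=10
li $t1, 9 → $t1=9
sll $t4, $t4, 1 → $t4=10<<1=20
and $t4, $t4, 31 → $t4=20&31=20
add $t4, $t4, 19 → $t4=20+19=39
sub $t1, $t1, 1 → $t1=9-1=8
cmp $t1, 2  (cmp 8,2)
bne loop: taken
sll $t4, $t4, 1 → $t4=39<<1=78
and $t4, $t4, 31 → $t4=78&31=14
add $t4, $t4, 19 → $t4=14+19=33
sub $t1, $t1, 1 → $t1=8-1=7
cmp $t1, 2  (cmp 7,2)
bne loop: taken
sll $t4, $t4, 1 → $t4=33<<1=66
and $t4, $t4, 31 → $t4=66&31=2
add $t4, $t4, 19 → $t4=2+19=21
sub $t1, $t1, 1 → $t1=7-1=6
cmp $t1, 2  (cmp 6,2)
bne loop: taken
sll $t4, $t4, 1 → $t4=21<<1=42
and $t4, $t4, 31 → $t4=42&31=10
add $t4, $t4, 19 → $t4=10+19=29
sub $t1, $t1, 1 → $t1=6-1=5
cmp $t1, 2  (cmp 5,2)
bne loop: taken
sll $t4, $t4, 1 → $t4=29<<1=58
and $t4, $t4, 31 → $t4=58&31=26
add $t4, $t4, 19 → $t4=26+19=45
sub $t1, $t1, 1 → $t1=5-1=4
cmp $t1, 2  (cmp 4,2)
bne loop: taken
sll $t4, $t4, 1 → $t4=45<<1=90
and $t4, $t4, 31 → $t4=90&31=26
add $t4, $t4, 19 → $t4=26+19=45
sub $t1, $t1, 1 → $t1=4-1=3
cmp $t1, 2  (cmp 3,2)
bne loop: taken
sll $t4, $t4, 1 → $t4=45<<1=90
and $t4, $t4, 31 → $t4=90&31=26
add $t4, $t4, 19 → $t4=26+19=45
sub $t1, $t1, 1 → $t1=3-1=2
cmp $t1, 2  (cmp 2,2)
bne loop: not taken
halt.

45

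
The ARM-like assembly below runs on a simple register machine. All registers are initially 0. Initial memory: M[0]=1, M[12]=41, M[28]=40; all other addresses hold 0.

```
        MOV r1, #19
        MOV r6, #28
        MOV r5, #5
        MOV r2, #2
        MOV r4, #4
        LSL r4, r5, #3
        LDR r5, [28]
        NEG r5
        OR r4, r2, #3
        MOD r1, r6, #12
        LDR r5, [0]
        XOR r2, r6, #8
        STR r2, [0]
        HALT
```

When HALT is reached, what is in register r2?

MOV r1, #19 → r1=19
MOV r6, #28 → r6=28
MOV r5, #5 → r5=5
MOV r2, #2 → r2=2
MOV r4, #4 → r4=4
LSL r4, r5, #3 → r4=5<<3=40
LDR r5, [28] → r5=M[28]=40
NEG r5 → r5=-(40)=-40
OR r4, r2, #3 → r4=2|3=3
MOD r1, r6, #12 → r1=28%12=4
LDR r5, [0] → r5=M[0]=1
XOR r2, r6, #8 → r2=28^8=20
STR r2, [0] → M[0]=20
halt.

20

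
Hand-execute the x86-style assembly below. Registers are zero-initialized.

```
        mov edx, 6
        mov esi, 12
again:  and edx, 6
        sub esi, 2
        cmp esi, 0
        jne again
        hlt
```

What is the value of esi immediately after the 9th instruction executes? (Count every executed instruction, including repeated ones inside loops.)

after mov edx, 6: edx=6
after mov esi, 12: esi=12
after and edx, 6: edx=6&6=6
after sub esi, 2: esi=12-2=10
cmp esi, 0  (cmp 10,0)
jne again: taken
after and edx, 6: edx=6&6=6
after sub esi, 2: esi=10-2=8
cmp esi, 0  (cmp 8,0)
After step 9: esi = 8.

8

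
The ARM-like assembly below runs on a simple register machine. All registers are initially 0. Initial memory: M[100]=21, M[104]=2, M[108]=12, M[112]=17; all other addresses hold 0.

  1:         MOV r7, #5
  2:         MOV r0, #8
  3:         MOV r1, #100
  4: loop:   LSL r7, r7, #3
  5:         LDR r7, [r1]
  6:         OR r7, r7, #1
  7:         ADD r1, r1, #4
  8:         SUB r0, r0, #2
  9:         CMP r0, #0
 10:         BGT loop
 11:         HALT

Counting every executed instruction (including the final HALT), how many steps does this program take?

MOV r7, #5 → r7=5
MOV r0, #8 → r0=8
MOV r1, #100 → r1=100
LSL r7, r7, #3 → r7=5<<3=40
LDR r7, [r1] → r7=M[100]=21
OR r7, r7, #1 → r7=21|1=21
ADD r1, r1, #4 → r1=100+4=104
SUB r0, r0, #2 → r0=8-2=6
CMP r0, #0  (cmp 6,0)
BGT loop: taken
LSL r7, r7, #3 → r7=21<<3=168
LDR r7, [r1] → r7=M[104]=2
OR r7, r7, #1 → r7=2|1=3
ADD r1, r1, #4 → r1=104+4=108
SUB r0, r0, #2 → r0=6-2=4
CMP r0, #0  (cmp 4,0)
BGT loop: taken
LSL r7, r7, #3 → r7=3<<3=24
LDR r7, [r1] → r7=M[108]=12
OR r7, r7, #1 → r7=12|1=13
ADD r1, r1, #4 → r1=108+4=112
SUB r0, r0, #2 → r0=4-2=2
CMP r0, #0  (cmp 2,0)
BGT loop: taken
LSL r7, r7, #3 → r7=13<<3=104
LDR r7, [r1] → r7=M[112]=17
OR r7, r7, #1 → r7=17|1=17
ADD r1, r1, #4 → r1=112+4=116
SUB r0, r0, #2 → r0=2-2=0
CMP r0, #0  (cmp 0,0)
BGT loop: not taken
halt.
Total executed instructions: 32.

32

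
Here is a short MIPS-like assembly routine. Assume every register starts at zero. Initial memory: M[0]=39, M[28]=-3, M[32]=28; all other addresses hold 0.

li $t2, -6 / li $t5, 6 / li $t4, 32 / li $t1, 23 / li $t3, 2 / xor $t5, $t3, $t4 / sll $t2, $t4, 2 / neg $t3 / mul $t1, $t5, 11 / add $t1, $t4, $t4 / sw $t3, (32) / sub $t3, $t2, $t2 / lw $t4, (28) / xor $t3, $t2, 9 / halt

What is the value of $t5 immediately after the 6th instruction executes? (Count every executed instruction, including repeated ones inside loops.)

$t2=-6
$t5=6
$t4=32
$t1=23
$t3=2
$t5=2^32=34
After step 6: $t5 = 34.

34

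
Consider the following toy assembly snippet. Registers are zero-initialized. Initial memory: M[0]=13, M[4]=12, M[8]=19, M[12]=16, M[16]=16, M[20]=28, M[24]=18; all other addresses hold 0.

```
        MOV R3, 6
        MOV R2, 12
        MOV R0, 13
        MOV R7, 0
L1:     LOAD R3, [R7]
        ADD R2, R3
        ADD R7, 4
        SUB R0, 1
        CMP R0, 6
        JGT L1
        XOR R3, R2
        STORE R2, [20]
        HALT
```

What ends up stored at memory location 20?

134

R3=6
R2=12
R0=13
R7=0
R3=M[0]=13
R2=12+13=25
R7=0+4=4
R0=13-1=12
CMP R0, 6  (cmp 12,6)
JGT L1: taken
R3=M[4]=12
R2=25+12=37
R7=4+4=8
R0=12-1=11
CMP R0, 6  (cmp 11,6)
JGT L1: taken
R3=M[8]=19
R2=37+19=56
R7=8+4=12
R0=11-1=10
CMP R0, 6  (cmp 10,6)
JGT L1: taken
R3=M[12]=16
R2=56+16=72
R7=12+4=16
R0=10-1=9
CMP R0, 6  (cmp 9,6)
JGT L1: taken
R3=M[16]=16
R2=72+16=88
R7=16+4=20
R0=9-1=8
CMP R0, 6  (cmp 8,6)
JGT L1: taken
R3=M[20]=28
R2=88+28=116
R7=20+4=24
R0=8-1=7
CMP R0, 6  (cmp 7,6)
JGT L1: taken
R3=M[24]=18
R2=116+18=134
R7=24+4=28
R0=7-1=6
CMP R0, 6  (cmp 6,6)
JGT L1: not taken
R3=18^134=148
STORE R2, [20] → M[20]=134
halt.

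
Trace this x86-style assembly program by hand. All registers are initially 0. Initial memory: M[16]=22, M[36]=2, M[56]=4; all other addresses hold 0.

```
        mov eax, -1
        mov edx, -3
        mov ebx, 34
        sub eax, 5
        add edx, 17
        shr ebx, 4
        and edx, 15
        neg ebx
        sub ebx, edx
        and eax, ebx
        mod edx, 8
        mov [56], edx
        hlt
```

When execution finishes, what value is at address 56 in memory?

after mov eax, -1: eax=-1
after mov edx, -3: edx=-3
after mov ebx, 34: ebx=34
after sub eax, 5: eax=(-1)-5=-6
after add edx, 17: edx=(-3)+17=14
after shr ebx, 4: ebx=34>>4=2
after and edx, 15: edx=14&15=14
after neg ebx: ebx=-(2)=-2
after sub ebx, edx: ebx=(-2)-14=-16
after and eax, ebx: eax=(-6)&(-16)=-16
after mod edx, 8: edx=14%8=6
mov [56], edx → M[56]=6
halt.

6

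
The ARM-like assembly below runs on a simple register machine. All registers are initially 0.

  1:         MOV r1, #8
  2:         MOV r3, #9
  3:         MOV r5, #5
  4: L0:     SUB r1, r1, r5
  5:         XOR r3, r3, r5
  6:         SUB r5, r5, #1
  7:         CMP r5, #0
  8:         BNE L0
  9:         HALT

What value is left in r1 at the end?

after MOV r1, #8: r1=8
after MOV r3, #9: r3=9
after MOV r5, #5: r5=5
after SUB r1, r1, r5: r1=8-5=3
after XOR r3, r3, r5: r3=9^5=12
after SUB r5, r5, #1: r5=5-1=4
CMP r5, #0  (cmp 4,0)
BNE L0: taken
after SUB r1, r1, r5: r1=3-4=-1
after XOR r3, r3, r5: r3=12^4=8
after SUB r5, r5, #1: r5=4-1=3
CMP r5, #0  (cmp 3,0)
BNE L0: taken
after SUB r1, r1, r5: r1=(-1)-3=-4
after XOR r3, r3, r5: r3=8^3=11
after SUB r5, r5, #1: r5=3-1=2
CMP r5, #0  (cmp 2,0)
BNE L0: taken
after SUB r1, r1, r5: r1=(-4)-2=-6
after XOR r3, r3, r5: r3=11^2=9
after SUB r5, r5, #1: r5=2-1=1
CMP r5, #0  (cmp 1,0)
BNE L0: taken
after SUB r1, r1, r5: r1=(-6)-1=-7
after XOR r3, r3, r5: r3=9^1=8
after SUB r5, r5, #1: r5=1-1=0
CMP r5, #0  (cmp 0,0)
BNE L0: not taken
halt.

-7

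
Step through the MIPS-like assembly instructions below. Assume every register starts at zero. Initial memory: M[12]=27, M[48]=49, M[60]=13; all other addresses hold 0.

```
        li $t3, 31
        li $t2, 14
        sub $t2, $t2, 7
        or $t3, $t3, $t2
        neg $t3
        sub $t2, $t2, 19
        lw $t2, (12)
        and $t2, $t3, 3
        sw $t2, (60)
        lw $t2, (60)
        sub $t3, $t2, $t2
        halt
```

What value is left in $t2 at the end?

1

after li $t3, 31: $t3=31
after li $t2, 14: $t2=14
after sub $t2, $t2, 7: $t2=14-7=7
after or $t3, $t3, $t2: $t3=31|7=31
after neg $t3: $t3=-(31)=-31
after sub $t2, $t2, 19: $t2=7-19=-12
after lw $t2, (12): $t2=M[12]=27
after and $t2, $t3, 3: $t2=(-31)&3=1
sw $t2, (60) → M[60]=1
after lw $t2, (60): $t2=M[60]=1
after sub $t3, $t2, $t2: $t3=1-1=0
halt.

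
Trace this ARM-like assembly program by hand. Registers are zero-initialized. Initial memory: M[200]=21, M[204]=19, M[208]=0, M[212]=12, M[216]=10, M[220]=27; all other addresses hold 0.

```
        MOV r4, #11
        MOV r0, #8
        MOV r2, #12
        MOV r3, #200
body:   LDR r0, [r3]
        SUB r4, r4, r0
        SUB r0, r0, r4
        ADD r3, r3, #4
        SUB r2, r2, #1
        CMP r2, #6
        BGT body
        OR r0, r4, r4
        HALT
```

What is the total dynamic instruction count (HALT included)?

48

r4=11
r0=8
r2=12
r3=200
r0=M[200]=21
r4=11-21=-10
r0=21-(-10)=31
r3=200+4=204
r2=12-1=11
CMP r2, #6  (cmp 11,6)
BGT body: taken
r0=M[204]=19
r4=(-10)-19=-29
r0=19-(-29)=48
r3=204+4=208
r2=11-1=10
CMP r2, #6  (cmp 10,6)
BGT body: taken
r0=M[208]=0
r4=(-29)-0=-29
r0=0-(-29)=29
r3=208+4=212
r2=10-1=9
CMP r2, #6  (cmp 9,6)
BGT body: taken
r0=M[212]=12
r4=(-29)-12=-41
r0=12-(-41)=53
r3=212+4=216
r2=9-1=8
CMP r2, #6  (cmp 8,6)
BGT body: taken
r0=M[216]=10
r4=(-41)-10=-51
r0=10-(-51)=61
r3=216+4=220
r2=8-1=7
CMP r2, #6  (cmp 7,6)
BGT body: taken
r0=M[220]=27
r4=(-51)-27=-78
r0=27-(-78)=105
r3=220+4=224
r2=7-1=6
CMP r2, #6  (cmp 6,6)
BGT body: not taken
r0=(-78)|(-78)=-78
halt.
Total executed instructions: 48.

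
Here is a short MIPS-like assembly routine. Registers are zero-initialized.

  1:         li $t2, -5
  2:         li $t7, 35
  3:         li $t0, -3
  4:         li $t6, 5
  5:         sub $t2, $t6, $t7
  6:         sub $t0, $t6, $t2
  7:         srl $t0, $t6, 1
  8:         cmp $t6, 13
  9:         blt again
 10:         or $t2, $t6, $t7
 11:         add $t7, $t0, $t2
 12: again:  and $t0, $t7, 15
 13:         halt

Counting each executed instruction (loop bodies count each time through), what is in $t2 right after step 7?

after li $t2, -5: $t2=-5
after li $t7, 35: $t7=35
after li $t0, -3: $t0=-3
after li $t6, 5: $t6=5
after sub $t2, $t6, $t7: $t2=5-35=-30
after sub $t0, $t6, $t2: $t0=5-(-30)=35
after srl $t0, $t6, 1: $t0=5>>1=2
After step 7: $t2 = -30.

-30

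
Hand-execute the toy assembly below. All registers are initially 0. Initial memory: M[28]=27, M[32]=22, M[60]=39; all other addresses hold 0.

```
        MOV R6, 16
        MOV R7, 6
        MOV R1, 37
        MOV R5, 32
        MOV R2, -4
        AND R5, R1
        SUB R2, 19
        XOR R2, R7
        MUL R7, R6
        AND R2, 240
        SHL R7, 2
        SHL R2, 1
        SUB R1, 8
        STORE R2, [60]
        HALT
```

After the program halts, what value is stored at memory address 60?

after MOV R6, 16: R6=16
after MOV R7, 6: R7=6
after MOV R1, 37: R1=37
after MOV R5, 32: R5=32
after MOV R2, -4: R2=-4
after AND R5, R1: R5=32&37=32
after SUB R2, 19: R2=(-4)-19=-23
after XOR R2, R7: R2=(-23)^6=-17
after MUL R7, R6: R7=6*16=96
after AND R2, 240: R2=(-17)&240=224
after SHL R7, 2: R7=96<<2=384
after SHL R2, 1: R2=224<<1=448
after SUB R1, 8: R1=37-8=29
STORE R2, [60] → M[60]=448
halt.

448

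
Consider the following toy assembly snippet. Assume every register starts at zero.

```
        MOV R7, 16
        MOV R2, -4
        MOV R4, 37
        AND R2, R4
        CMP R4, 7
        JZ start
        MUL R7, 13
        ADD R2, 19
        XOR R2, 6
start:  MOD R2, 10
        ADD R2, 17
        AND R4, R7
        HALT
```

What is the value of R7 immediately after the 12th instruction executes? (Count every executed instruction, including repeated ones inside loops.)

R7=16
R2=-4
R4=37
R2=(-4)&37=36
CMP R4, 7  (cmp 37,7)
JZ start: not taken
R7=16*13=208
R2=36+19=55
R2=55^6=49
R2=49%10=9
R2=9+17=26
R4=37&208=0
After step 12: R7 = 208.

208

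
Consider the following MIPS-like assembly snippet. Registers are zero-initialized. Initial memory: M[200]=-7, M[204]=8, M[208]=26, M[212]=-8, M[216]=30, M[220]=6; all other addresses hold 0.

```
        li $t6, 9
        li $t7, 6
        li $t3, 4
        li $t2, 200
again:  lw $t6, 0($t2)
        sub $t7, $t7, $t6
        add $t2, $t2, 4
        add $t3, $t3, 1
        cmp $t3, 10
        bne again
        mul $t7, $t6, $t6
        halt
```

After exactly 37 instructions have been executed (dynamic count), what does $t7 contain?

-49

$t6=9
$t7=6
$t3=4
$t2=200
$t6=M[200]=-7
$t7=6-(-7)=13
$t2=200+4=204
$t3=4+1=5
cmp $t3, 10  (cmp 5,10)
bne again: taken
$t6=M[204]=8
$t7=13-8=5
$t2=204+4=208
$t3=5+1=6
cmp $t3, 10  (cmp 6,10)
bne again: taken
$t6=M[208]=26
$t7=5-26=-21
$t2=208+4=212
$t3=6+1=7
cmp $t3, 10  (cmp 7,10)
bne again: taken
$t6=M[212]=-8
$t7=(-21)-(-8)=-13
$t2=212+4=216
$t3=7+1=8
cmp $t3, 10  (cmp 8,10)
bne again: taken
$t6=M[216]=30
$t7=(-13)-30=-43
$t2=216+4=220
$t3=8+1=9
cmp $t3, 10  (cmp 9,10)
bne again: taken
$t6=M[220]=6
$t7=(-43)-6=-49
$t2=220+4=224
After step 37: $t7 = -49.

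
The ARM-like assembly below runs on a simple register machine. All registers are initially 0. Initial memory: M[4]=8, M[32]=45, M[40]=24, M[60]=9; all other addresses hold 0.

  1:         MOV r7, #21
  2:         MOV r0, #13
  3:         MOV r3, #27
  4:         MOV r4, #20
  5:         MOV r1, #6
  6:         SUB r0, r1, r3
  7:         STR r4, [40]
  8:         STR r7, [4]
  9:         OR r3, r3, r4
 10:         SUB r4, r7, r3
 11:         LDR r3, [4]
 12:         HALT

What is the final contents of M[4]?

MOV r7, #21 → r7=21
MOV r0, #13 → r0=13
MOV r3, #27 → r3=27
MOV r4, #20 → r4=20
MOV r1, #6 → r1=6
SUB r0, r1, r3 → r0=6-27=-21
STR r4, [40] → M[40]=20
STR r7, [4] → M[4]=21
OR r3, r3, r4 → r3=27|20=31
SUB r4, r7, r3 → r4=21-31=-10
LDR r3, [4] → r3=M[4]=21
halt.

21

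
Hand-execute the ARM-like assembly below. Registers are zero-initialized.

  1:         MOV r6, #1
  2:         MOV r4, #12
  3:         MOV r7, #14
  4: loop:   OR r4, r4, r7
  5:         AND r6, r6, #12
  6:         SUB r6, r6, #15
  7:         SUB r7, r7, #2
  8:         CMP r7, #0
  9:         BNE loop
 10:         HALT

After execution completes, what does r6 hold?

MOV r6, #1 → r6=1
MOV r4, #12 → r4=12
MOV r7, #14 → r7=14
OR r4, r4, r7 → r4=12|14=14
AND r6, r6, #12 → r6=1&12=0
SUB r6, r6, #15 → r6=0-15=-15
SUB r7, r7, #2 → r7=14-2=12
CMP r7, #0  (cmp 12,0)
BNE loop: taken
OR r4, r4, r7 → r4=14|12=14
AND r6, r6, #12 → r6=(-15)&12=0
SUB r6, r6, #15 → r6=0-15=-15
SUB r7, r7, #2 → r7=12-2=10
CMP r7, #0  (cmp 10,0)
BNE loop: taken
OR r4, r4, r7 → r4=14|10=14
AND r6, r6, #12 → r6=(-15)&12=0
SUB r6, r6, #15 → r6=0-15=-15
SUB r7, r7, #2 → r7=10-2=8
CMP r7, #0  (cmp 8,0)
BNE loop: taken
OR r4, r4, r7 → r4=14|8=14
AND r6, r6, #12 → r6=(-15)&12=0
SUB r6, r6, #15 → r6=0-15=-15
SUB r7, r7, #2 → r7=8-2=6
CMP r7, #0  (cmp 6,0)
BNE loop: taken
OR r4, r4, r7 → r4=14|6=14
AND r6, r6, #12 → r6=(-15)&12=0
SUB r6, r6, #15 → r6=0-15=-15
SUB r7, r7, #2 → r7=6-2=4
CMP r7, #0  (cmp 4,0)
BNE loop: taken
OR r4, r4, r7 → r4=14|4=14
AND r6, r6, #12 → r6=(-15)&12=0
SUB r6, r6, #15 → r6=0-15=-15
SUB r7, r7, #2 → r7=4-2=2
CMP r7, #0  (cmp 2,0)
BNE loop: taken
OR r4, r4, r7 → r4=14|2=14
AND r6, r6, #12 → r6=(-15)&12=0
SUB r6, r6, #15 → r6=0-15=-15
SUB r7, r7, #2 → r7=2-2=0
CMP r7, #0  (cmp 0,0)
BNE loop: not taken
halt.

-15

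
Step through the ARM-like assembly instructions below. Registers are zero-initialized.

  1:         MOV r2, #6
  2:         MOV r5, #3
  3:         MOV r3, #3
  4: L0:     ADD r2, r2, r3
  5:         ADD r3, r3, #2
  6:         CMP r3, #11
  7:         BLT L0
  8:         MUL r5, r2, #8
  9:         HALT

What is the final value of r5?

240

r2=6
r5=3
r3=3
r2=6+3=9
r3=3+2=5
CMP r3, #11  (cmp 5,11)
BLT L0: taken
r2=9+5=14
r3=5+2=7
CMP r3, #11  (cmp 7,11)
BLT L0: taken
r2=14+7=21
r3=7+2=9
CMP r3, #11  (cmp 9,11)
BLT L0: taken
r2=21+9=30
r3=9+2=11
CMP r3, #11  (cmp 11,11)
BLT L0: not taken
r5=30*8=240
halt.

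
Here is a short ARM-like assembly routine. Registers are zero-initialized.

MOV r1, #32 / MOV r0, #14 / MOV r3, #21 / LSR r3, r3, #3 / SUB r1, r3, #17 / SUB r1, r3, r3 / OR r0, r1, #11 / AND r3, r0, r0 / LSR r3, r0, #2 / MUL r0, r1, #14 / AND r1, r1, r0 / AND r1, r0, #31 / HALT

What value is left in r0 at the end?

r1=32
r0=14
r3=21
r3=21>>3=2
r1=2-17=-15
r1=2-2=0
r0=0|11=11
r3=11&11=11
r3=11>>2=2
r0=0*14=0
r1=0&0=0
r1=0&31=0
halt.

0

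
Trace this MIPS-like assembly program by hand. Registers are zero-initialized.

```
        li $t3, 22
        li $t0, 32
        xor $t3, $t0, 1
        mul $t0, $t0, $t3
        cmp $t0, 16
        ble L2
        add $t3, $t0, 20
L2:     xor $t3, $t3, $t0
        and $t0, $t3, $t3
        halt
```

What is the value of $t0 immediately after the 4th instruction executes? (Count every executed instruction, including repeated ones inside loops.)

1056

$t3=22
$t0=32
$t3=32^1=33
$t0=32*33=1056
After step 4: $t0 = 1056.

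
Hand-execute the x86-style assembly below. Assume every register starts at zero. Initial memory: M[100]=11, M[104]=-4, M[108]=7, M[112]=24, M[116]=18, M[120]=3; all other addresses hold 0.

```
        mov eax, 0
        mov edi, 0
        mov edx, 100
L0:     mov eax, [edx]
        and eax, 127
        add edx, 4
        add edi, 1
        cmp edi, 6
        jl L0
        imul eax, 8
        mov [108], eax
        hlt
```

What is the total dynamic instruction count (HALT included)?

after mov eax, 0: eax=0
after mov edi, 0: edi=0
after mov edx, 100: edx=100
after mov eax, [edx]: eax=M[100]=11
after and eax, 127: eax=11&127=11
after add edx, 4: edx=100+4=104
after add edi, 1: edi=0+1=1
cmp edi, 6  (cmp 1,6)
jl L0: taken
after mov eax, [edx]: eax=M[104]=-4
after and eax, 127: eax=(-4)&127=124
after add edx, 4: edx=104+4=108
after add edi, 1: edi=1+1=2
cmp edi, 6  (cmp 2,6)
jl L0: taken
after mov eax, [edx]: eax=M[108]=7
after and eax, 127: eax=7&127=7
after add edx, 4: edx=108+4=112
after add edi, 1: edi=2+1=3
cmp edi, 6  (cmp 3,6)
jl L0: taken
after mov eax, [edx]: eax=M[112]=24
after and eax, 127: eax=24&127=24
after add edx, 4: edx=112+4=116
after add edi, 1: edi=3+1=4
cmp edi, 6  (cmp 4,6)
jl L0: taken
after mov eax, [edx]: eax=M[116]=18
after and eax, 127: eax=18&127=18
after add edx, 4: edx=116+4=120
after add edi, 1: edi=4+1=5
cmp edi, 6  (cmp 5,6)
jl L0: taken
after mov eax, [edx]: eax=M[120]=3
after and eax, 127: eax=3&127=3
after add edx, 4: edx=120+4=124
after add edi, 1: edi=5+1=6
cmp edi, 6  (cmp 6,6)
jl L0: not taken
after imul eax, 8: eax=3*8=24
mov [108], eax → M[108]=24
halt.
Total executed instructions: 42.

42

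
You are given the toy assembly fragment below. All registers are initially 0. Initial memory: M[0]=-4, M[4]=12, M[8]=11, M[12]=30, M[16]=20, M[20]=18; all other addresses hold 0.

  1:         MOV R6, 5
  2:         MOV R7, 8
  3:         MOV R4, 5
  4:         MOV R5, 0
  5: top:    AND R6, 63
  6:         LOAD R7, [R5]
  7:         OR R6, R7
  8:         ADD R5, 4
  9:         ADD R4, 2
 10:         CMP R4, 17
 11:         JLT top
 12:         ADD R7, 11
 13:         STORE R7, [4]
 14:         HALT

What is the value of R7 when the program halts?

29

MOV R6, 5 → R6=5
MOV R7, 8 → R7=8
MOV R4, 5 → R4=5
MOV R5, 0 → R5=0
AND R6, 63 → R6=5&63=5
LOAD R7, [R5] → R7=M[0]=-4
OR R6, R7 → R6=5|(-4)=-3
ADD R5, 4 → R5=0+4=4
ADD R4, 2 → R4=5+2=7
CMP R4, 17  (cmp 7,17)
JLT top: taken
AND R6, 63 → R6=(-3)&63=61
LOAD R7, [R5] → R7=M[4]=12
OR R6, R7 → R6=61|12=61
ADD R5, 4 → R5=4+4=8
ADD R4, 2 → R4=7+2=9
CMP R4, 17  (cmp 9,17)
JLT top: taken
AND R6, 63 → R6=61&63=61
LOAD R7, [R5] → R7=M[8]=11
OR R6, R7 → R6=61|11=63
ADD R5, 4 → R5=8+4=12
ADD R4, 2 → R4=9+2=11
CMP R4, 17  (cmp 11,17)
JLT top: taken
AND R6, 63 → R6=63&63=63
LOAD R7, [R5] → R7=M[12]=30
OR R6, R7 → R6=63|30=63
ADD R5, 4 → R5=12+4=16
ADD R4, 2 → R4=11+2=13
CMP R4, 17  (cmp 13,17)
JLT top: taken
AND R6, 63 → R6=63&63=63
LOAD R7, [R5] → R7=M[16]=20
OR R6, R7 → R6=63|20=63
ADD R5, 4 → R5=16+4=20
ADD R4, 2 → R4=13+2=15
CMP R4, 17  (cmp 15,17)
JLT top: taken
AND R6, 63 → R6=63&63=63
LOAD R7, [R5] → R7=M[20]=18
OR R6, R7 → R6=63|18=63
ADD R5, 4 → R5=20+4=24
ADD R4, 2 → R4=15+2=17
CMP R4, 17  (cmp 17,17)
JLT top: not taken
ADD R7, 11 → R7=18+11=29
STORE R7, [4] → M[4]=29
halt.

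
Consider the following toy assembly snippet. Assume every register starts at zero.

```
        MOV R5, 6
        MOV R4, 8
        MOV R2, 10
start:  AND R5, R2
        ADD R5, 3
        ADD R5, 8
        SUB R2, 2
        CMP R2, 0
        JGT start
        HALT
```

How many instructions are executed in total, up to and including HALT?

34

after MOV R5, 6: R5=6
after MOV R4, 8: R4=8
after MOV R2, 10: R2=10
after AND R5, R2: R5=6&10=2
after ADD R5, 3: R5=2+3=5
after ADD R5, 8: R5=5+8=13
after SUB R2, 2: R2=10-2=8
CMP R2, 0  (cmp 8,0)
JGT start: taken
after AND R5, R2: R5=13&8=8
after ADD R5, 3: R5=8+3=11
after ADD R5, 8: R5=11+8=19
after SUB R2, 2: R2=8-2=6
CMP R2, 0  (cmp 6,0)
JGT start: taken
after AND R5, R2: R5=19&6=2
after ADD R5, 3: R5=2+3=5
after ADD R5, 8: R5=5+8=13
after SUB R2, 2: R2=6-2=4
CMP R2, 0  (cmp 4,0)
JGT start: taken
after AND R5, R2: R5=13&4=4
after ADD R5, 3: R5=4+3=7
after ADD R5, 8: R5=7+8=15
after SUB R2, 2: R2=4-2=2
CMP R2, 0  (cmp 2,0)
JGT start: taken
after AND R5, R2: R5=15&2=2
after ADD R5, 3: R5=2+3=5
after ADD R5, 8: R5=5+8=13
after SUB R2, 2: R2=2-2=0
CMP R2, 0  (cmp 0,0)
JGT start: not taken
halt.
Total executed instructions: 34.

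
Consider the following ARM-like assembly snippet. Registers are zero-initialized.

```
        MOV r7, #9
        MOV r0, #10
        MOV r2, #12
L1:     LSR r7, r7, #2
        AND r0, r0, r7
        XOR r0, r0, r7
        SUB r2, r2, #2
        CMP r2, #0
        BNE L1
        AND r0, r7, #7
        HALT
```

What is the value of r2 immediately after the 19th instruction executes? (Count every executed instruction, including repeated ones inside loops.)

MOV r7, #9 → r7=9
MOV r0, #10 → r0=10
MOV r2, #12 → r2=12
LSR r7, r7, #2 → r7=9>>2=2
AND r0, r0, r7 → r0=10&2=2
XOR r0, r0, r7 → r0=2^2=0
SUB r2, r2, #2 → r2=12-2=10
CMP r2, #0  (cmp 10,0)
BNE L1: taken
LSR r7, r7, #2 → r7=2>>2=0
AND r0, r0, r7 → r0=0&0=0
XOR r0, r0, r7 → r0=0^0=0
SUB r2, r2, #2 → r2=10-2=8
CMP r2, #0  (cmp 8,0)
BNE L1: taken
LSR r7, r7, #2 → r7=0>>2=0
AND r0, r0, r7 → r0=0&0=0
XOR r0, r0, r7 → r0=0^0=0
SUB r2, r2, #2 → r2=8-2=6
After step 19: r2 = 6.

6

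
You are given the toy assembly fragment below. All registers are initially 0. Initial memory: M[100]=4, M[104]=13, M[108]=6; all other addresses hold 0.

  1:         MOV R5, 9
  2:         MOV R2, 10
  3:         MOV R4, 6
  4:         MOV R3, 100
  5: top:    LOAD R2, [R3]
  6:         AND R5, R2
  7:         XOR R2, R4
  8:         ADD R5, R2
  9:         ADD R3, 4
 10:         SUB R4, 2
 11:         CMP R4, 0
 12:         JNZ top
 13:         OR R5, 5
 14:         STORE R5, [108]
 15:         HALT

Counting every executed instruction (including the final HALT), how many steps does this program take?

after MOV R5, 9: R5=9
after MOV R2, 10: R2=10
after MOV R4, 6: R4=6
after MOV R3, 100: R3=100
after LOAD R2, [R3]: R2=M[100]=4
after AND R5, R2: R5=9&4=0
after XOR R2, R4: R2=4^6=2
after ADD R5, R2: R5=0+2=2
after ADD R3, 4: R3=100+4=104
after SUB R4, 2: R4=6-2=4
CMP R4, 0  (cmp 4,0)
JNZ top: taken
after LOAD R2, [R3]: R2=M[104]=13
after AND R5, R2: R5=2&13=0
after XOR R2, R4: R2=13^4=9
after ADD R5, R2: R5=0+9=9
after ADD R3, 4: R3=104+4=108
after SUB R4, 2: R4=4-2=2
CMP R4, 0  (cmp 2,0)
JNZ top: taken
after LOAD R2, [R3]: R2=M[108]=6
after AND R5, R2: R5=9&6=0
after XOR R2, R4: R2=6^2=4
after ADD R5, R2: R5=0+4=4
after ADD R3, 4: R3=108+4=112
after SUB R4, 2: R4=2-2=0
CMP R4, 0  (cmp 0,0)
JNZ top: not taken
after OR R5, 5: R5=4|5=5
STORE R5, [108] → M[108]=5
halt.
Total executed instructions: 31.

31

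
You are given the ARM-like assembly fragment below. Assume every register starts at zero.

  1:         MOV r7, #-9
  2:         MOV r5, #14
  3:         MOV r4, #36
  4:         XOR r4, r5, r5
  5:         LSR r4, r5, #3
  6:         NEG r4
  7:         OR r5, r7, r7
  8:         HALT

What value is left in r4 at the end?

-1

MOV r7, #-9 → r7=-9
MOV r5, #14 → r5=14
MOV r4, #36 → r4=36
XOR r4, r5, r5 → r4=14^14=0
LSR r4, r5, #3 → r4=14>>3=1
NEG r4 → r4=-(1)=-1
OR r5, r7, r7 → r5=(-9)|(-9)=-9
halt.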